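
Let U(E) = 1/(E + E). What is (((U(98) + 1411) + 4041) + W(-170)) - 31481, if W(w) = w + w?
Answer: -5168323/196 ≈ -26369.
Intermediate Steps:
W(w) = 2*w
U(E) = 1/(2*E)
(((U(98) + 1411) + 4041) + W(-170)) - 31481 = ((((½)/98 + 1411) + 4041) + 2*(-170)) - 31481 = ((((½)*(1/98) + 1411) + 4041) - 340) - 31481 = (((1/196 + 1411) + 4041) - 340) - 31481 = ((276557/196 + 4041) - 340) - 31481 = (1068593/196 - 340) - 31481 = 1001953/196 - 31481 = -5168323/196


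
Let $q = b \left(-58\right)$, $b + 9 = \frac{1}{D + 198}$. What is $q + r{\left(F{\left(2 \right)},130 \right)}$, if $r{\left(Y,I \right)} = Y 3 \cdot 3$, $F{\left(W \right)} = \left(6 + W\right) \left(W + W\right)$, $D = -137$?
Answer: $\frac{49352}{61} \approx 809.05$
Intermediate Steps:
$b = - \frac{548}{61}$ ($b = -9 + \frac{1}{-137 + 198} = -9 + \frac{1}{61} = - \frac{548}{61} \approx -8.9836$)
$F{\left(W \right)} = 2 W \left(6 + W\right)$ ($F{\left(W \right)} = \left(6 + W\right) 2 W = 2 W \left(6 + W\right)$)
$r{\left(Y,I \right)} = 9 Y$ ($r{\left(Y,I \right)} = 3 Y 3 = 9 Y$)
$q = \frac{31784}{61}$ ($q = \left(- \frac{548}{61}\right) \left(-58\right) = \frac{31784}{61} \approx 521.05$)
$q + r{\left(F{\left(2 \right)},130 \right)} = \frac{31784}{61} + 9 \cdot 2 \cdot 2 \left(6 + 2\right) = \frac{31784}{61} + 9 \cdot 2 \cdot 2 \cdot 8 = \frac{31784}{61} + 9 \cdot 32 = \frac{31784}{61} + 288 = \frac{49352}{61}$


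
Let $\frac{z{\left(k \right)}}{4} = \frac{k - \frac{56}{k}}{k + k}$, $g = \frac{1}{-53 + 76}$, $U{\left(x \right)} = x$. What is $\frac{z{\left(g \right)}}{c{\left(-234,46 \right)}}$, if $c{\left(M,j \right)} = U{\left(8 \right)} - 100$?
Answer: $\frac{29623}{46} \approx 643.98$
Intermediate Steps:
$g = \frac{1}{23} \approx 0.043478$
$c{\left(M,j \right)} = -92$ ($c{\left(M,j \right)} = 8 - 100 = -92$)
$z{\left(k \right)} = \frac{2 \left(k - \frac{56}{k}\right)}{k}$ ($z{\left(k \right)} = 4 \frac{k - \frac{56}{k}}{k + k} = 4 \frac{k - \frac{56}{k}}{2 k} = \frac{2 \left(k - \frac{56}{k}\right)}{k}$)
$\frac{z{\left(g \right)}}{c{\left(-234,46 \right)}} = \frac{2 - 112 \frac{1}{(\frac{1}{23})^{2}}}{-92} = \left(2 - 59248\right) \left(- \frac{1}{92}\right) = \left(-59246\right) \left(- \frac{1}{92}\right) = \frac{29623}{46}$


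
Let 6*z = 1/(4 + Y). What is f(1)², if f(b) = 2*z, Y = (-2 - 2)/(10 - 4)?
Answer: 1/100 ≈ 0.010000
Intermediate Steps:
Y = -⅔ (Y = -4/6 = -4*⅙ = -⅔ ≈ -0.66667)
z = 1/20 (z = 1/(6*(4 - ⅔)) = 1/(6*(10/3)) = (⅙)*(3/10) = 1/20 ≈ 0.050000)
f(b) = ⅒ (f(b) = 2*(1/20) = ⅒)
f(1)² = (⅒)² = 1/100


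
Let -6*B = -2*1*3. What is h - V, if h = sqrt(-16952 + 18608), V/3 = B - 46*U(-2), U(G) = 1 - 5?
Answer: -555 + 6*sqrt(46) ≈ -514.31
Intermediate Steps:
B = 1 (B = -(-2*1)*3/6 = -(-1)*3/3 = -1/6*(-6) = 1)
U(G) = -4
V = 555 (V = 3*(1 - 46*(-4)) = 3*(1 + 184) = 3*185 = 555)
h = 6*sqrt(46) (h = sqrt(1656) = 6*sqrt(46) ≈ 40.694)
h - V = 6*sqrt(46) - 1*555 = 6*sqrt(46) - 555 = -555 + 6*sqrt(46)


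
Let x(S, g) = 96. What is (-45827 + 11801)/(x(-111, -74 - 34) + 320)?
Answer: -17013/208 ≈ -81.793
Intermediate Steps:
(-45827 + 11801)/(x(-111, -74 - 34) + 320) = (-45827 + 11801)/(96 + 320) = -34026/416 = -34026*1/416 = -17013/208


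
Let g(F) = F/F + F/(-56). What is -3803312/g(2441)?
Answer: 212985472/2385 ≈ 89302.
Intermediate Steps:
g(F) = 1 - F/56 (g(F) = 1 + F*(-1/56) = 1 - F/56)
-3803312/g(2441) = -3803312/(1 - 1/56*2441) = -3803312/(1 - 2441/56) = -3803312/(-2385/56) = -3803312*(-56/2385) = 212985472/2385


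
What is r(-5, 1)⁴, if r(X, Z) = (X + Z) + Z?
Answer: 81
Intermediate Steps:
r(X, Z) = X + 2*Z
r(-5, 1)⁴ = (-5 + 2*1)⁴ = (-5 + 2)⁴ = (-3)⁴ = 81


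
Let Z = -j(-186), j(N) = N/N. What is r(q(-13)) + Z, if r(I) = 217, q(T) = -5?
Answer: 216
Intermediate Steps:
j(N) = 1
Z = -1 (Z = -1*1 = -1)
r(q(-13)) + Z = 217 - 1 = 216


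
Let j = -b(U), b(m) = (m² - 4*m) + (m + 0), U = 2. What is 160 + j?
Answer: 162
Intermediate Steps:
b(m) = m² - 3*m (b(m) = (m² - 4*m) + m = m² - 3*m)
j = 2 (j = -2*(-3 + 2) = -2*(-1) = -1*(-2) = 2)
160 + j = 160 + 2 = 162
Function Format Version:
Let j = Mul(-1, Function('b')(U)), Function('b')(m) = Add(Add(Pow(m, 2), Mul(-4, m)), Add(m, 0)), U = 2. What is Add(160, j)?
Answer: 162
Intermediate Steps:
Function('b')(m) = Add(Pow(m, 2), Mul(-3, m)) (Function('b')(m) = Add(Add(Pow(m, 2), Mul(-4, m)), m) = Add(Pow(m, 2), Mul(-3, m)))
j = 2 (j = Mul(-1, Mul(2, Add(-3, 2))) = Mul(-1, Mul(2, -1)) = Mul(-1, -2) = 2)
Add(160, j) = Add(160, 2) = 162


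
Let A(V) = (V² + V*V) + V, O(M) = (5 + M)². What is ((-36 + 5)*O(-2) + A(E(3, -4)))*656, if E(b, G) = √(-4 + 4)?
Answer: -183024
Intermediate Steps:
E(b, G) = 0 (E(b, G) = √0 = 0)
A(V) = V + 2*V² (A(V) = (V² + V²) + V = 2*V² + V = V + 2*V²)
((-36 + 5)*O(-2) + A(E(3, -4)))*656 = ((-36 + 5)*(5 - 2)² + 0*(1 + 2*0))*656 = (-31*3² + 0*(1 + 0))*656 = (-31*9 + 0*1)*656 = (-279 + 0)*656 = -279*656 = -183024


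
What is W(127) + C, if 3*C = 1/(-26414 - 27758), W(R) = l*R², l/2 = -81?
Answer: -424637731369/162516 ≈ -2.6129e+6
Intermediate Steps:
l = -162 (l = 2*(-81) = -162)
W(R) = -162*R²
C = -1/162516 (C = 1/(3*(-26414 - 27758)) = (⅓)/(-54172) = (⅓)*(-1/54172) = -1/162516 ≈ -6.1532e-6)
W(127) + C = -162*127² - 1/162516 = -162*16129 - 1/162516 = -2612898 - 1/162516 = -424637731369/162516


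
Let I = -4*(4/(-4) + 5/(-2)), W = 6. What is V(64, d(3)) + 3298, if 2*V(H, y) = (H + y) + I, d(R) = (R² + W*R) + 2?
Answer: 6703/2 ≈ 3351.5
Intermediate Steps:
I = 14 (I = -4*(4*(-¼) + 5*(-½)) = -4*(-1 - 5/2) = -4*(-7/2) = 14)
d(R) = 2 + R² + 6*R (d(R) = (R² + 6*R) + 2 = 2 + R² + 6*R)
V(H, y) = 7 + H/2 + y/2 (V(H, y) = ((H + y) + 14)/2 = (14 + H + y)/2 = 7 + H/2 + y/2)
V(64, d(3)) + 3298 = (7 + (½)*64 + (2 + 3² + 6*3)/2) + 3298 = (7 + 32 + (2 + 9 + 18)/2) + 3298 = (7 + 32 + (½)*29) + 3298 = (7 + 32 + 29/2) + 3298 = 107/2 + 3298 = 6703/2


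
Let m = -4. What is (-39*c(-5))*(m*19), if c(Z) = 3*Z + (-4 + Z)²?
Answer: 195624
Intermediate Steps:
c(Z) = (-4 + Z)² + 3*Z
(-39*c(-5))*(m*19) = (-39*((-4 - 5)² + 3*(-5)))*(-4*19) = -39*((-9)² - 15)*(-76) = -39*(81 - 15)*(-76) = -39*66*(-76) = -2574*(-76) = 195624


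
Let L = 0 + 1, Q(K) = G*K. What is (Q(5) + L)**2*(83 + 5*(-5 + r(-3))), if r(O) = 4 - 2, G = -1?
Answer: 1088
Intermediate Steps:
Q(K) = -K
r(O) = 2
L = 1
(Q(5) + L)**2*(83 + 5*(-5 + r(-3))) = (-1*5 + 1)**2*(83 + 5*(-5 + 2)) = (-5 + 1)**2*(83 + 5*(-3)) = (-4)**2*(83 - 15) = 16*68 = 1088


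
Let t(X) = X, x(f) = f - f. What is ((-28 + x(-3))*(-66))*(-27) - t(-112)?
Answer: -49784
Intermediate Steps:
x(f) = 0
((-28 + x(-3))*(-66))*(-27) - t(-112) = ((-28 + 0)*(-66))*(-27) - 1*(-112) = -28*(-66)*(-27) + 112 = 1848*(-27) + 112 = -49896 + 112 = -49784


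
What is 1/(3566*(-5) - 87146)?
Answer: -1/104976 ≈ -9.5260e-6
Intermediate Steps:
1/(3566*(-5) - 87146) = 1/(-17830 - 87146) = 1/(-104976) = -1/104976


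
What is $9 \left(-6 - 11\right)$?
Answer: $-153$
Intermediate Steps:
$9 \left(-6 - 11\right) = 9 \left(-17\right) = -153$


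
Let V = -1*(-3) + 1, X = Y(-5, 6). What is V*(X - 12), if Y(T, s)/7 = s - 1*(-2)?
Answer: 176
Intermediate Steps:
Y(T, s) = 14 + 7*s (Y(T, s) = 7*(s - 1*(-2)) = 7*(s + 2) = 7*(2 + s) = 14 + 7*s)
X = 56 (X = 14 + 7*6 = 14 + 42 = 56)
V = 4 (V = 3 + 1 = 4)
V*(X - 12) = 4*(56 - 12) = 4*44 = 176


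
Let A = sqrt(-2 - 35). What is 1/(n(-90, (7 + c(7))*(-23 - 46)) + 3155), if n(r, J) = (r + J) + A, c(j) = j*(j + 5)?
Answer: -3214/10329833 - I*sqrt(37)/10329833 ≈ -0.00031114 - 5.8885e-7*I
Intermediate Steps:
c(j) = j*(5 + j)
A = I*sqrt(37) (A = sqrt(-37) = I*sqrt(37) ≈ 6.0828*I)
n(r, J) = J + r + I*sqrt(37) (n(r, J) = (r + J) + I*sqrt(37) = (J + r) + I*sqrt(37) = J + r + I*sqrt(37))
1/(n(-90, (7 + c(7))*(-23 - 46)) + 3155) = 1/(((7 + 7*(5 + 7))*(-23 - 46) - 90 + I*sqrt(37)) + 3155) = 1/(((7 + 7*12)*(-69) - 90 + I*sqrt(37)) + 3155) = 1/(((7 + 84)*(-69) - 90 + I*sqrt(37)) + 3155) = 1/((91*(-69) - 90 + I*sqrt(37)) + 3155) = 1/((-6279 - 90 + I*sqrt(37)) + 3155) = 1/((-6369 + I*sqrt(37)) + 3155) = 1/(-3214 + I*sqrt(37))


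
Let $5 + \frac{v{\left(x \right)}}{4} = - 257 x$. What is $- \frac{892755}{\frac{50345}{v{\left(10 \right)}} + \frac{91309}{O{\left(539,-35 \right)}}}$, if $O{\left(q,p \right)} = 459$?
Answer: $- \frac{844135562700}{183474869} \approx -4600.8$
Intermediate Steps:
$v{\left(x \right)} = -20 - 1028 x$ ($v{\left(x \right)} = -20 + 4 \left(- 257 x\right) = -20 - 1028 x$)
$- \frac{892755}{\frac{50345}{v{\left(10 \right)}} + \frac{91309}{O{\left(539,-35 \right)}}} = - \frac{892755}{\frac{50345}{-20 - 10280} + \frac{91309}{459}} = - \frac{892755}{\frac{50345}{-20 - 10280} + 91309 \cdot \frac{1}{459}} = - \frac{892755}{\frac{50345}{-10300} + \frac{91309}{459}} = - \frac{892755}{50345 \left(- \frac{1}{10300}\right) + \frac{91309}{459}} = - \frac{892755}{- \frac{10069}{2060} + \frac{91309}{459}} = - \frac{892755}{\frac{183474869}{945540}} = \left(-892755\right) \frac{945540}{183474869} = - \frac{844135562700}{183474869}$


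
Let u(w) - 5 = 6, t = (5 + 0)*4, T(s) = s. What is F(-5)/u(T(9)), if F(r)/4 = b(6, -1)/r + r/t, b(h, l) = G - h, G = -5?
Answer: 39/55 ≈ 0.70909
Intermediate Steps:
b(h, l) = -5 - h
t = 20 (t = 5*4 = 20)
u(w) = 11 (u(w) = 5 + 6 = 11)
F(r) = -44/r + r/5 (F(r) = 4*((-5 - 1*6)/r + r/20) = 4*((-5 - 6)/r + r*(1/20)) = 4*(-11/r + r/20) = -44/r + r/5)
F(-5)/u(T(9)) = (-44/(-5) + (⅕)*(-5))/11 = (-44*(-⅕) - 1)*(1/11) = (44/5 - 1)*(1/11) = (39/5)*(1/11) = 39/55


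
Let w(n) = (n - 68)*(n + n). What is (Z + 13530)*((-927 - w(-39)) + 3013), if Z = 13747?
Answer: -170754020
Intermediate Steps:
w(n) = 2*n*(-68 + n) (w(n) = (-68 + n)*(2*n) = 2*n*(-68 + n))
(Z + 13530)*((-927 - w(-39)) + 3013) = (13747 + 13530)*((-927 - 2*(-39)*(-68 - 39)) + 3013) = 27277*((-927 - 2*(-39)*(-107)) + 3013) = 27277*((-927 - 1*8346) + 3013) = 27277*((-927 - 8346) + 3013) = 27277*(-9273 + 3013) = 27277*(-6260) = -170754020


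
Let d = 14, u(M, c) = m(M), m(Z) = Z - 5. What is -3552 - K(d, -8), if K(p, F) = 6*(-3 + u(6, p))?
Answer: -3540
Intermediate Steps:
m(Z) = -5 + Z
u(M, c) = -5 + M
K(p, F) = -12 (K(p, F) = 6*(-3 + (-5 + 6)) = 6*(-3 + 1) = 6*(-2) = -12)
-3552 - K(d, -8) = -3552 - 1*(-12) = -3552 + 12 = -3540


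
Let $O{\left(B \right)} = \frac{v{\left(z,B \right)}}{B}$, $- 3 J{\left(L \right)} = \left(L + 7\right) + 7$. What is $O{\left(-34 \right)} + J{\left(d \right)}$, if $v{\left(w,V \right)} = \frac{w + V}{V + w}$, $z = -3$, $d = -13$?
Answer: $- \frac{37}{102} \approx -0.36275$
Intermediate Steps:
$J{\left(L \right)} = - \frac{14}{3} - \frac{L}{3}$ ($J{\left(L \right)} = - \frac{\left(L + 7\right) + 7}{3} = - \frac{\left(7 + L\right) + 7}{3} = - \frac{14 + L}{3} = - \frac{14}{3} - \frac{L}{3}$)
$v{\left(w,V \right)} = 1$ ($v{\left(w,V \right)} = \frac{V + w}{V + w} = 1$)
$O{\left(B \right)} = \frac{1}{B}$ ($O{\left(B \right)} = 1 \frac{1}{B} = \frac{1}{B}$)
$O{\left(-34 \right)} + J{\left(d \right)} = \frac{1}{-34} - \frac{1}{3} = - \frac{1}{34} + \left(- \frac{14}{3} + \frac{13}{3}\right) = - \frac{1}{34} - \frac{1}{3} = - \frac{37}{102}$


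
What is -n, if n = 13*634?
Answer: -8242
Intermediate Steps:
n = 8242
-n = -1*8242 = -8242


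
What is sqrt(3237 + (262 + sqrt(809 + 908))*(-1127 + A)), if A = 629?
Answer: sqrt(-127239 - 498*sqrt(1717)) ≈ 384.54*I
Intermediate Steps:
sqrt(3237 + (262 + sqrt(809 + 908))*(-1127 + A)) = sqrt(3237 + (262 + sqrt(809 + 908))*(-1127 + 629)) = sqrt(3237 + (262 + sqrt(1717))*(-498)) = sqrt(3237 + (-130476 - 498*sqrt(1717))) = sqrt(-127239 - 498*sqrt(1717))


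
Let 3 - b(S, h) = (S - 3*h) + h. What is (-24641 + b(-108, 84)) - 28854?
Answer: -53216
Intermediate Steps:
b(S, h) = 3 - S + 2*h (b(S, h) = 3 - ((S - 3*h) + h) = 3 - (S - 2*h) = 3 + (-S + 2*h) = 3 - S + 2*h)
(-24641 + b(-108, 84)) - 28854 = (-24641 + (3 - 1*(-108) + 2*84)) - 28854 = (-24641 + (3 + 108 + 168)) - 28854 = (-24641 + 279) - 28854 = -24362 - 28854 = -53216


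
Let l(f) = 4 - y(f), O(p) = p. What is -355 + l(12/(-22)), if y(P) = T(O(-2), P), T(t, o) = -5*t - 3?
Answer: -358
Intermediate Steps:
T(t, o) = -3 - 5*t
y(P) = 7 (y(P) = -3 - 5*(-2) = -3 + 10 = 7)
l(f) = -3 (l(f) = 4 - 1*7 = 4 - 7 = -3)
-355 + l(12/(-22)) = -355 - 3 = -358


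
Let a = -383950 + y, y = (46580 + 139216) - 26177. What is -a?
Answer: 224331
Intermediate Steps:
y = 159619 (y = 185796 - 26177 = 159619)
a = -224331 (a = -383950 + 159619 = -224331)
-a = -1*(-224331) = 224331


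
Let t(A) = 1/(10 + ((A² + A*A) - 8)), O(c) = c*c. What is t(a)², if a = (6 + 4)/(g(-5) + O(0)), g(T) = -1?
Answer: 1/40804 ≈ 2.4507e-5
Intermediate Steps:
O(c) = c²
a = -10 (a = (6 + 4)/(-1 + 0²) = 10/(-1 + 0) = 10/(-1) = 10*(-1) = -10)
t(A) = 1/(2 + 2*A²) (t(A) = 1/(10 + ((A² + A²) - 8)) = 1/(10 + (2*A² - 8)) = 1/(10 + (-8 + 2*A²)) = 1/(2 + 2*A²))
t(a)² = (1/(2*(1 + (-10)²)))² = (1/(2*(1 + 100)))² = ((½)/101)² = ((½)*(1/101))² = (1/202)² = 1/40804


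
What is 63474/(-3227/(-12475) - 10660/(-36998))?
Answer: 1126785687450/9706771 ≈ 1.1608e+5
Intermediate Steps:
63474/(-3227/(-12475) - 10660/(-36998)) = 63474/(-3227*(-1/12475) - 10660*(-1/36998)) = 63474/(3227/12475 + 410/1423) = 63474/(9706771/17751925) = 63474*(17751925/9706771) = 1126785687450/9706771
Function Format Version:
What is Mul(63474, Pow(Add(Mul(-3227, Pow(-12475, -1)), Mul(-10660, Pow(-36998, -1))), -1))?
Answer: Rational(1126785687450, 9706771) ≈ 1.1608e+5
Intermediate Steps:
Mul(63474, Pow(Add(Mul(-3227, Pow(-12475, -1)), Mul(-10660, Pow(-36998, -1))), -1)) = Mul(63474, Pow(Add(Mul(-3227, Rational(-1, 12475)), Mul(-10660, Rational(-1, 36998))), -1)) = Mul(63474, Pow(Add(Rational(3227, 12475), Rational(410, 1423)), -1)) = Mul(63474, Pow(Rational(9706771, 17751925), -1)) = Mul(63474, Rational(17751925, 9706771)) = Rational(1126785687450, 9706771)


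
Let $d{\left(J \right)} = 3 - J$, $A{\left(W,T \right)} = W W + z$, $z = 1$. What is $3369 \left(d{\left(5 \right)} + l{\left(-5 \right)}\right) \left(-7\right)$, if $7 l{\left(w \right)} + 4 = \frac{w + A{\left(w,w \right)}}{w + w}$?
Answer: $\frac{677169}{10} \approx 67717.0$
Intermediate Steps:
$A{\left(W,T \right)} = 1 + W^{2}$ ($A{\left(W,T \right)} = W W + 1 = W^{2} + 1 = 1 + W^{2}$)
$l{\left(w \right)} = - \frac{4}{7} + \frac{1 + w + w^{2}}{14 w}$ ($l{\left(w \right)} = - \frac{4}{7} + \frac{\left(w + \left(1 + w^{2}\right)\right) \frac{1}{w + w}}{7} = - \frac{4}{7} + \frac{\left(1 + w + w^{2}\right) \frac{1}{2 w}}{7} = - \frac{4}{7} + \frac{\frac{1}{2} \frac{1}{w} \left(1 + w + w^{2}\right)}{7} = - \frac{4}{7} + \frac{1 + w + w^{2}}{14 w}$)
$3369 \left(d{\left(5 \right)} + l{\left(-5 \right)}\right) \left(-7\right) = 3369 \left(\left(3 - 5\right) + \frac{1 + \left(-5\right)^{2} - -35}{14 \left(-5\right)}\right) \left(-7\right) = 3369 \left(\left(3 - 5\right) + \frac{1}{14} \left(- \frac{1}{5}\right) \left(1 + 25 + 35\right)\right) \left(-7\right) = 3369 \left(-2 + \frac{1}{14} \left(- \frac{1}{5}\right) 61\right) \left(-7\right) = 3369 \left(-2 - \frac{61}{70}\right) \left(-7\right) = 3369 \left(\left(- \frac{201}{70}\right) \left(-7\right)\right) = 3369 \cdot \frac{201}{10} = \frac{677169}{10}$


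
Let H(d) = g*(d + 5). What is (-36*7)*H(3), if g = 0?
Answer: 0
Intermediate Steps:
H(d) = 0 (H(d) = 0*(d + 5) = 0*(5 + d) = 0)
(-36*7)*H(3) = -36*7*0 = -252*0 = 0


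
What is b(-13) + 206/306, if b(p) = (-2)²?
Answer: 715/153 ≈ 4.6732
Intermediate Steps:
b(p) = 4
b(-13) + 206/306 = 4 + 206/306 = 4 + 206*(1/306) = 4 + 103/153 = 715/153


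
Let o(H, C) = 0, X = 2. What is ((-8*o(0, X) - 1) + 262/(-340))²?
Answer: 90601/28900 ≈ 3.1350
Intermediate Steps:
((-8*o(0, X) - 1) + 262/(-340))² = ((-8*0 - 1) + 262/(-340))² = ((0 - 1) + 262*(-1/340))² = (-1 - 131/170)² = (-301/170)² = 90601/28900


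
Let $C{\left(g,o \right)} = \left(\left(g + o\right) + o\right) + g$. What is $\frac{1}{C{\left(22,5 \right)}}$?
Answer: $\frac{1}{54} \approx 0.018519$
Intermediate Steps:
$C{\left(g,o \right)} = 2 g + 2 o$ ($C{\left(g,o \right)} = \left(g + 2 o\right) + g = 2 g + 2 o$)
$\frac{1}{C{\left(22,5 \right)}} = \frac{1}{2 \cdot 22 + 2 \cdot 5} = \frac{1}{44 + 10} = \frac{1}{54}$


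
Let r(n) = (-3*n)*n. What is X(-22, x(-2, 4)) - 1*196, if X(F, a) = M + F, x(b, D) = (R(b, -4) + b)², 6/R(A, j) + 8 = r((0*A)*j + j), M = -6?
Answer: -224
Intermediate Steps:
r(n) = -3*n²
R(A, j) = 6/(-8 - 3*j²) (R(A, j) = 6/(-8 - 3*((0*A)*j + j)²) = 6/(-8 - 3*(0*j + j)²) = 6/(-8 - 3*(0 + j)²) = 6/(-8 - 3*j²))
x(b, D) = (-3/28 + b)² (x(b, D) = (-6/(8 + 3*(-4)²) + b)² = (-6/(8 + 3*16) + b)² = (-6/(8 + 48) + b)² = (-6/56 + b)² = (-6*1/56 + b)² = (-3/28 + b)²)
X(F, a) = -6 + F
X(-22, x(-2, 4)) - 1*196 = (-6 - 22) - 1*196 = -28 - 196 = -224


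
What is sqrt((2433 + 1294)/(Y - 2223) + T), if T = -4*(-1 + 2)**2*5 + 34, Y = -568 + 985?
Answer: sqrt(38931942)/1806 ≈ 3.4549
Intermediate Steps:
Y = 417
T = 14 (T = -4*1**2*5 + 34 = -4*1*5 + 34 = -4*5 + 34 = -20 + 34 = 14)
sqrt((2433 + 1294)/(Y - 2223) + T) = sqrt((2433 + 1294)/(417 - 2223) + 14) = sqrt(3727/(-1806) + 14) = sqrt(3727*(-1/1806) + 14) = sqrt(-3727/1806 + 14) = sqrt(21557/1806) = sqrt(38931942)/1806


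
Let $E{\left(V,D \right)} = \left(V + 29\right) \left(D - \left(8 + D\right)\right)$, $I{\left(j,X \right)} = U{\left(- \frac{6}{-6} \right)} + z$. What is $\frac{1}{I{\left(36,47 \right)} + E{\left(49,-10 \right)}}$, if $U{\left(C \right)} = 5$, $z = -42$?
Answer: $- \frac{1}{661} \approx -0.0015129$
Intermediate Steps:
$I{\left(j,X \right)} = -37$ ($I{\left(j,X \right)} = 5 - 42 = -37$)
$E{\left(V,D \right)} = -232 - 8 V$ ($E{\left(V,D \right)} = \left(29 + V\right) \left(-8\right) = -232 - 8 V$)
$\frac{1}{I{\left(36,47 \right)} + E{\left(49,-10 \right)}} = \frac{1}{-37 - 624} = \frac{1}{-661} = - \frac{1}{661}$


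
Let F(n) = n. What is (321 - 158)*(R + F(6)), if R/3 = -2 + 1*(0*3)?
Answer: 0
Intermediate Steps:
R = -6 (R = 3*(-2 + 1*(0*3)) = 3*(-2 + 1*0) = 3*(-2 + 0) = 3*(-2) = -6)
(321 - 158)*(R + F(6)) = (321 - 158)*(-6 + 6) = 163*0 = 0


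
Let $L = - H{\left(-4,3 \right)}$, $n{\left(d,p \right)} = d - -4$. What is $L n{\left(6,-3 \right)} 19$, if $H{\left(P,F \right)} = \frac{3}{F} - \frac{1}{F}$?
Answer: $- \frac{380}{3} \approx -126.67$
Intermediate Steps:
$H{\left(P,F \right)} = \frac{2}{F}$
$n{\left(d,p \right)} = 4 + d$ ($n{\left(d,p \right)} = d + 4 = 4 + d$)
$L = - \frac{2}{3} \approx -0.66667$
$L n{\left(6,-3 \right)} 19 = - \frac{2 \left(4 + 6\right)}{3} \cdot 19 = \left(- \frac{2}{3}\right) 10 \cdot 19 = \left(- \frac{20}{3}\right) 19 = - \frac{380}{3}$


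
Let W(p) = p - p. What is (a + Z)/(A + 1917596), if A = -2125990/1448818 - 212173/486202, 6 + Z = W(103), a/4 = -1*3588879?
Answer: -1685381849981333532/225131366549577527 ≈ -7.4862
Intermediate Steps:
a = -14355516 (a = 4*(-1*3588879) = 4*(-3588879) = -14355516)
W(p) = 0
Z = -6 (Z = -6 + 0 = -6)
A = -670530325747/352209104618 (A = -2125990*1/1448818 - 212173*1/486202 = -1062995/724409 - 212173/486202 = -670530325747/352209104618 ≈ -1.9038)
(a + Z)/(A + 1917596) = (-14355516 - 6)/(-670530325747/352209104618 + 1917596) = -14355522/675394099648732581/352209104618 = -14355522*352209104618/675394099648732581 = -1685381849981333532/225131366549577527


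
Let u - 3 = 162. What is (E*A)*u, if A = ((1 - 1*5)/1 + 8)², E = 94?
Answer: 248160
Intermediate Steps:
u = 165 (u = 3 + 162 = 165)
A = 16 (A = ((1 - 5)*1 + 8)² = (-4*1 + 8)² = (-4 + 8)² = 4² = 16)
(E*A)*u = (94*16)*165 = 1504*165 = 248160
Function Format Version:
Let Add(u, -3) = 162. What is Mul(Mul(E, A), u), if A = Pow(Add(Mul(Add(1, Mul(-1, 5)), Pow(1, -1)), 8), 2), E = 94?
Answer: 248160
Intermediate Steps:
u = 165 (u = Add(3, 162) = 165)
A = 16 (A = Pow(Add(Mul(Add(1, -5), 1), 8), 2) = Pow(Add(Mul(-4, 1), 8), 2) = Pow(Add(-4, 8), 2) = Pow(4, 2) = 16)
Mul(Mul(E, A), u) = Mul(Mul(94, 16), 165) = Mul(1504, 165) = 248160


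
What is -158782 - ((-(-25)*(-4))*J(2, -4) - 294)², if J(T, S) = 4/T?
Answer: -402818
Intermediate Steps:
-158782 - ((-(-25)*(-4))*J(2, -4) - 294)² = -158782 - ((-(-25)*(-4))*(4/2) - 294)² = -158782 - ((-5*20)*(4*(½)) - 294)² = -158782 - (-100*2 - 294)² = -158782 - (-200 - 294)² = -158782 - 1*(-494)² = -158782 - 1*244036 = -158782 - 244036 = -402818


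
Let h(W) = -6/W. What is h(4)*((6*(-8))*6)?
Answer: 432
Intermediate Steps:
h(4)*((6*(-8))*6) = (-6/4)*((6*(-8))*6) = (-6*1/4)*(-48*6) = -3/2*(-288) = 432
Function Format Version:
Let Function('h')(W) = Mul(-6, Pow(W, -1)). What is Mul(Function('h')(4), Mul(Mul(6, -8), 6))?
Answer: 432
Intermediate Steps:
Mul(Function('h')(4), Mul(Mul(6, -8), 6)) = Mul(Mul(-6, Pow(4, -1)), Mul(Mul(6, -8), 6)) = Mul(Mul(-6, Rational(1, 4)), Mul(-48, 6)) = Mul(Rational(-3, 2), -288) = 432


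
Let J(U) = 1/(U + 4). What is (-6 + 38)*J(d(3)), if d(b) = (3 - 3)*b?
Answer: 8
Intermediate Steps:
d(b) = 0 (d(b) = 0*b = 0)
J(U) = 1/(4 + U)
(-6 + 38)*J(d(3)) = (-6 + 38)/(4 + 0) = 32/4 = 32*(¼) = 8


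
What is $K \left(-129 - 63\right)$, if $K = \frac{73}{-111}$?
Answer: $\frac{4672}{37} \approx 126.27$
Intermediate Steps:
$K = - \frac{73}{111}$ ($K = 73 \left(- \frac{1}{111}\right) = - \frac{73}{111} \approx -0.65766$)
$K \left(-129 - 63\right) = - \frac{73 \left(-129 - 63\right)}{111} = \left(- \frac{73}{111}\right) \left(-192\right) = \frac{4672}{37}$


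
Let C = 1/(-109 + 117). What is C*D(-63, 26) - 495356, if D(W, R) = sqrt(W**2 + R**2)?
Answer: -495356 + sqrt(4645)/8 ≈ -4.9535e+5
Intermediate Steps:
D(W, R) = sqrt(R**2 + W**2)
C = 1/8 ≈ 0.12500
C*D(-63, 26) - 495356 = sqrt(26**2 + (-63)**2)/8 - 495356 = sqrt(676 + 3969)/8 - 495356 = sqrt(4645)/8 - 495356 = -495356 + sqrt(4645)/8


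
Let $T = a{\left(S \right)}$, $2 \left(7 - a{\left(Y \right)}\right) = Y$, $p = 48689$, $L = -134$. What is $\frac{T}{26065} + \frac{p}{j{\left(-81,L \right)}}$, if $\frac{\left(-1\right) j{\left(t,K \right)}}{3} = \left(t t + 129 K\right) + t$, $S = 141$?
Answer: $\frac{633510121}{422487585} \approx 1.4995$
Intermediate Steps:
$a{\left(Y \right)} = 7 - \frac{Y}{2}$
$j{\left(t,K \right)} = - 387 K - 3 t - 3 t^{2}$ ($j{\left(t,K \right)} = - 3 \left(\left(t t + 129 K\right) + t\right) = - 3 \left(\left(t^{2} + 129 K\right) + t\right) = - 3 \left(t + t^{2} + 129 K\right) = - 387 K - 3 t - 3 t^{2}$)
$T = - \frac{127}{2}$ ($T = 7 - \frac{141}{2} = - \frac{127}{2} \approx -63.5$)
$\frac{T}{26065} + \frac{p}{j{\left(-81,L \right)}} = - \frac{127}{2 \cdot 26065} + \frac{48689}{\left(-387\right) \left(-134\right) - -243 - 3 \left(-81\right)^{2}} = \left(- \frac{127}{2}\right) \frac{1}{26065} + \frac{48689}{51858 + 243 - 19683} = - \frac{127}{52130} + \frac{48689}{51858 + 243 - 19683} = - \frac{127}{52130} + \frac{48689}{32418} = \frac{633510121}{422487585}$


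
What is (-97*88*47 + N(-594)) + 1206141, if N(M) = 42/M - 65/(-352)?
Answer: 2550078793/3168 ≈ 8.0495e+5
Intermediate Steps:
N(M) = 65/352 + 42/M (N(M) = 42/M - 65*(-1/352) = 42/M + 65/352 = 65/352 + 42/M)
(-97*88*47 + N(-594)) + 1206141 = (-97*88*47 + (65/352 + 42/(-594))) + 1206141 = (-8536*47 + (65/352 + 42*(-1/594))) + 1206141 = (-401192 + (65/352 - 7/99)) + 1206141 = (-401192 + 361/3168) + 1206141 = -1270975895/3168 + 1206141 = 2550078793/3168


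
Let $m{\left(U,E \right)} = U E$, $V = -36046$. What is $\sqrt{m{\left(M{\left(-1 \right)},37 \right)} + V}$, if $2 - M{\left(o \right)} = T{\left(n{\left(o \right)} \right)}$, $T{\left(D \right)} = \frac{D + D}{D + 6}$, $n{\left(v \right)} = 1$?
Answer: $\frac{107 i \sqrt{154}}{7} \approx 189.69 i$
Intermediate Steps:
$T{\left(D \right)} = \frac{2 D}{6 + D}$
$M{\left(o \right)} = \frac{12}{7}$ ($M{\left(o \right)} = 2 - 2 \cdot 1 \frac{1}{6 + 1} = 2 - 2 \cdot 1 \cdot \frac{1}{7} = 2 - \frac{2}{7} = \frac{12}{7}$)
$m{\left(U,E \right)} = E U$
$\sqrt{m{\left(M{\left(-1 \right)},37 \right)} + V} = \sqrt{37 \cdot \frac{12}{7} - 36046} = \sqrt{\frac{444}{7} - 36046} = \sqrt{- \frac{251878}{7}} = \frac{107 i \sqrt{154}}{7}$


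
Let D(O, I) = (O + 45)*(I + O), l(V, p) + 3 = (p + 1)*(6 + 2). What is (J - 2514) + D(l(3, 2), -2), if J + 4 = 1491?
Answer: 227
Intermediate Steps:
l(V, p) = 5 + 8*p (l(V, p) = -3 + (p + 1)*(6 + 2) = -3 + (1 + p)*8 = -3 + (8 + 8*p) = 5 + 8*p)
D(O, I) = (45 + O)*(I + O)
J = 1487 (J = -4 + 1491 = 1487)
(J - 2514) + D(l(3, 2), -2) = (1487 - 2514) + ((5 + 8*2)² + 45*(-2) + 45*(5 + 8*2) - 2*(5 + 8*2)) = -1027 + ((5 + 16)² - 90 + 45*(5 + 16) - 2*(5 + 16)) = -1027 + (21² - 90 + 45*21 - 2*21) = -1027 + (441 - 90 + 945 - 42) = -1027 + 1254 = 227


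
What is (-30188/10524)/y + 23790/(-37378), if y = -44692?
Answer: -1398528389657/2197539561228 ≈ -0.63641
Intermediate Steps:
(-30188/10524)/y + 23790/(-37378) = -30188/10524/(-44692) + 23790/(-37378) = -30188*1/10524*(-1/44692) + 23790*(-1/37378) = -7547/2631*(-1/44692) - 11895/18689 = 7547/117584652 - 11895/18689 = -1398528389657/2197539561228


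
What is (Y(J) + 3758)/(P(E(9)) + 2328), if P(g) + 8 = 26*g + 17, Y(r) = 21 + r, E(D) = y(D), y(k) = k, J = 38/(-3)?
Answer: 11299/7713 ≈ 1.4649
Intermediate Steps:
J = -38/3 (J = 38*(-1/3) = -38/3 ≈ -12.667)
E(D) = D
P(g) = 9 + 26*g (P(g) = -8 + (26*g + 17) = -8 + (17 + 26*g) = 9 + 26*g)
(Y(J) + 3758)/(P(E(9)) + 2328) = ((21 - 38/3) + 3758)/((9 + 26*9) + 2328) = (25/3 + 3758)/((9 + 234) + 2328) = 11299/(3*(243 + 2328)) = (11299/3)/2571 = (11299/3)*(1/2571) = 11299/7713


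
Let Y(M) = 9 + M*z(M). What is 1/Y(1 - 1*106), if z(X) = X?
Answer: 1/11034 ≈ 9.0629e-5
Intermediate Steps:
Y(M) = 9 + M² (Y(M) = 9 + M*M = 9 + M²)
1/Y(1 - 1*106) = 1/(9 + (1 - 1*106)²) = 1/(9 + (1 - 106)²) = 1/(9 + (-105)²) = 1/(9 + 11025) = 1/11034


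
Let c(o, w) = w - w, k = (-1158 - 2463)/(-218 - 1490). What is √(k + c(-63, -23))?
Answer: √1546167/854 ≈ 1.4560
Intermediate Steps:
k = 3621/1708 (k = -3621/(-1708) = -3621*(-1/1708) = 3621/1708 ≈ 2.1200)
c(o, w) = 0
√(k + c(-63, -23)) = √(3621/1708 + 0) = √(3621/1708) = √1546167/854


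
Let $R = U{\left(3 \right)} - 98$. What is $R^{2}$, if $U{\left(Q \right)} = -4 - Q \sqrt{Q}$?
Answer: $10431 + 612 \sqrt{3} \approx 11491.0$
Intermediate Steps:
$U{\left(Q \right)} = -4 - Q^{\frac{3}{2}}$
$R = -102 - 3 \sqrt{3}$ ($R = \left(-4 - 3^{\frac{3}{2}}\right) - 98 = \left(-4 - 3 \sqrt{3}\right) - 98 = -102 - 3 \sqrt{3} \approx -107.2$)
$R^{2} = \left(-102 - 3 \sqrt{3}\right)^{2}$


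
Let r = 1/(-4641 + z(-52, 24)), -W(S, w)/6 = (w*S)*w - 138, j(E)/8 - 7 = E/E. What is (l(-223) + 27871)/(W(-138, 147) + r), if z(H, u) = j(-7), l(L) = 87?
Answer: 127963766/81896627159 ≈ 0.0015625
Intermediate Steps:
j(E) = 64 (j(E) = 56 + 8*(E/E) = 56 + 8*1 = 56 + 8 = 64)
z(H, u) = 64
W(S, w) = 828 - 6*S*w**2 (W(S, w) = -6*((w*S)*w - 138) = -6*((S*w)*w - 138) = -6*(S*w**2 - 138) = -6*(-138 + S*w**2) = 828 - 6*S*w**2)
r = -1/4577 (r = 1/(-4641 + 64) = 1/(-4577) = -1/4577 ≈ -0.00021848)
(l(-223) + 27871)/(W(-138, 147) + r) = (87 + 27871)/((828 - 6*(-138)*147**2) - 1/4577) = 27958/((828 - 6*(-138)*21609) - 1/4577) = 27958/((828 + 17892252) - 1/4577) = 27958/(17893080 - 1/4577) = 27958/(81896627159/4577) = 27958*(4577/81896627159) = 127963766/81896627159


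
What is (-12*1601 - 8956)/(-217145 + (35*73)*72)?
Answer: 28168/33185 ≈ 0.84882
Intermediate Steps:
(-12*1601 - 8956)/(-217145 + (35*73)*72) = (-19212 - 8956)/(-217145 + 2555*72) = -28168/(-217145 + 183960) = -28168/(-33185) = -28168*(-1/33185) = 28168/33185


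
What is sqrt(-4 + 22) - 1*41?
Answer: -41 + 3*sqrt(2) ≈ -36.757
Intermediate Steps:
sqrt(-4 + 22) - 1*41 = sqrt(18) - 41 = 3*sqrt(2) - 41 = -41 + 3*sqrt(2)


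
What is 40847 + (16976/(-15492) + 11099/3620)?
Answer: 572713183367/14020260 ≈ 40849.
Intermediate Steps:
40847 + (16976/(-15492) + 11099/3620) = 40847 + (16976*(-1/15492) + 11099*(1/3620)) = 40847 + (-4244/3873 + 11099/3620) = 40847 + 27623147/14020260 = 572713183367/14020260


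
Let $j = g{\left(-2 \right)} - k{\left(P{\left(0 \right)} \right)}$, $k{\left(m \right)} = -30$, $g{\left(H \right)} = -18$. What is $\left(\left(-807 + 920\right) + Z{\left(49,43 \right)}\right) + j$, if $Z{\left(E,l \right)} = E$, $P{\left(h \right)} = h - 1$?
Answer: $174$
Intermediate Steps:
$P{\left(h \right)} = -1 + h$
$j = 12$ ($j = -18 - -30 = -18 + 30 = 12$)
$\left(\left(-807 + 920\right) + Z{\left(49,43 \right)}\right) + j = \left(\left(-807 + 920\right) + 49\right) + 12 = \left(113 + 49\right) + 12 = 162 + 12 = 174$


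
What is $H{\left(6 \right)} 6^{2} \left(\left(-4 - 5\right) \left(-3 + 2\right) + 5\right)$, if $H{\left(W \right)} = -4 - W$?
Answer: $-5040$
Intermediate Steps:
$H{\left(6 \right)} 6^{2} \left(\left(-4 - 5\right) \left(-3 + 2\right) + 5\right) = \left(-4 - 6\right) 6^{2} \left(\left(-4 - 5\right) \left(-3 + 2\right) + 5\right) = \left(-4 - 6\right) 36 \left(\left(-9\right) \left(-1\right) + 5\right) = \left(-10\right) 36 \left(9 + 5\right) = \left(-360\right) 14 = -5040$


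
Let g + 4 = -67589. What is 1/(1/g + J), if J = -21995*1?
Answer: -67593/1486708036 ≈ -4.5465e-5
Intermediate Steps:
g = -67593 (g = -4 - 67589 = -67593)
J = -21995
1/(1/g + J) = 1/(1/(-67593) - 21995) = 1/(-1/67593 - 21995) = 1/(-1486708036/67593) = -67593/1486708036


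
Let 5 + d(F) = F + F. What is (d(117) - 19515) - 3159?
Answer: -22445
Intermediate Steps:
d(F) = -5 + 2*F (d(F) = -5 + (F + F) = -5 + 2*F)
(d(117) - 19515) - 3159 = ((-5 + 2*117) - 19515) - 3159 = ((-5 + 234) - 19515) - 3159 = (229 - 19515) - 3159 = -19286 - 3159 = -22445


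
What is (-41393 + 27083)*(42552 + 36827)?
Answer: -1135913490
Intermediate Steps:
(-41393 + 27083)*(42552 + 36827) = -14310*79379 = -1135913490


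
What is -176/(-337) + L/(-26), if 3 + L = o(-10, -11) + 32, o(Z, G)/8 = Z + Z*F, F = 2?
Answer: 75683/8762 ≈ 8.6376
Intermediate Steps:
o(Z, G) = 24*Z (o(Z, G) = 8*(Z + Z*2) = 8*(Z + 2*Z) = 8*(3*Z) = 24*Z)
L = -211 (L = -3 + (24*(-10) + 32) = -3 + (-240 + 32) = -3 - 208 = -211)
-176/(-337) + L/(-26) = -176/(-337) - 211/(-26) = -176*(-1/337) - 211*(-1/26) = 176/337 + 211/26 = 75683/8762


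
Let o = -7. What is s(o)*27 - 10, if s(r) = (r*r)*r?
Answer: -9271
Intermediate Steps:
s(r) = r³ (s(r) = r²*r = r³)
s(o)*27 - 10 = (-7)³*27 - 10 = -343*27 - 10 = -9261 - 10 = -9271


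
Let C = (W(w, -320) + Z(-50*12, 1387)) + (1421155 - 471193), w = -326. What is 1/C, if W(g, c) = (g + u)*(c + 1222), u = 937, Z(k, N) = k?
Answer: 1/1500484 ≈ 6.6645e-7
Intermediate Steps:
W(g, c) = (937 + g)*(1222 + c) (W(g, c) = (g + 937)*(c + 1222) = (937 + g)*(1222 + c))
C = 1500484 (C = ((1145014 + 937*(-320) + 1222*(-326) - 320*(-326)) - 50*12) + (1421155 - 471193) = ((1145014 - 299840 - 398372 + 104320) - 600) + 949962 = (551122 - 600) + 949962 = 550522 + 949962 = 1500484)
1/C = 1/1500484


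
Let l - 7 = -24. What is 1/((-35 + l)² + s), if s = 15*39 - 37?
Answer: 1/3252 ≈ 0.00030750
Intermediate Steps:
l = -17 (l = 7 - 24 = -17)
s = 548 (s = 585 - 37 = 548)
1/((-35 + l)² + s) = 1/((-35 - 17)² + 548) = 1/((-52)² + 548) = 1/(2704 + 548) = 1/3252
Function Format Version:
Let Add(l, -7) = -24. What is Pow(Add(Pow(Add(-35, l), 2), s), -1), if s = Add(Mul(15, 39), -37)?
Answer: Rational(1, 3252) ≈ 0.00030750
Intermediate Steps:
l = -17 (l = Add(7, -24) = -17)
s = 548 (s = Add(585, -37) = 548)
Pow(Add(Pow(Add(-35, l), 2), s), -1) = Pow(Add(Pow(Add(-35, -17), 2), 548), -1) = Pow(Add(Pow(-52, 2), 548), -1) = Pow(Add(2704, 548), -1) = Pow(3252, -1) = Rational(1, 3252)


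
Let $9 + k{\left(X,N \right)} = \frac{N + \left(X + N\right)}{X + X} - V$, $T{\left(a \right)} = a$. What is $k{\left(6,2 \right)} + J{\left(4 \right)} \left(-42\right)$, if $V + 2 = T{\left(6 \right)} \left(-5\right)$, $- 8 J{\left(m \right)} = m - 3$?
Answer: $\frac{349}{12} \approx 29.083$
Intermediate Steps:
$J{\left(m \right)} = \frac{3}{8} - \frac{m}{8}$ ($J{\left(m \right)} = - \frac{m - 3}{8} = - \frac{-3 + m}{8} = \frac{3}{8} - \frac{m}{8}$)
$V = -32$ ($V = -2 + 6 \left(-5\right) = -2 - 30 = -32$)
$k{\left(X,N \right)} = 23 + \frac{X + 2 N}{2 X}$ ($k{\left(X,N \right)} = -9 + \left(\frac{N + \left(X + N\right)}{X + X} - -32\right) = -9 + \left(\frac{N + \left(N + X\right)}{2 X} + 32\right) = -9 + \left(\left(X + 2 N\right) \frac{1}{2 X} + 32\right) = -9 + \left(\frac{X + 2 N}{2 X} + 32\right) = -9 + \left(32 + \frac{X + 2 N}{2 X}\right) = 23 + \frac{X + 2 N}{2 X}$)
$k{\left(6,2 \right)} + J{\left(4 \right)} \left(-42\right) = \left(\frac{47}{2} + \frac{2}{6}\right) + \left(\frac{3}{8} - \frac{1}{2}\right) \left(-42\right) = \left(\frac{47}{2} + 2 \cdot \frac{1}{6}\right) + \left(\frac{3}{8} - \frac{1}{2}\right) \left(-42\right) = \left(\frac{47}{2} + \frac{1}{3}\right) - - \frac{21}{4} = \frac{143}{6} + \frac{21}{4} = \frac{349}{12}$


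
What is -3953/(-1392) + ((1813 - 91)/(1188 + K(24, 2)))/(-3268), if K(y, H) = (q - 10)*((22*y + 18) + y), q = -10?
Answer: 2748440389/967811664 ≈ 2.8399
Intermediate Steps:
K(y, H) = -360 - 460*y (K(y, H) = (-10 - 10)*((22*y + 18) + y) = -20*((18 + 22*y) + y) = -20*(18 + 23*y) = -360 - 460*y)
-3953/(-1392) + ((1813 - 91)/(1188 + K(24, 2)))/(-3268) = -3953/(-1392) + ((1813 - 91)/(1188 + (-360 - 460*24)))/(-3268) = -3953*(-1/1392) + (1722/(1188 + (-360 - 11040)))*(-1/3268) = 3953/1392 + (1722/(1188 - 11400))*(-1/3268) = 3953/1392 + (1722/(-10212))*(-1/3268) = 3953/1392 + (1722*(-1/10212))*(-1/3268) = 3953/1392 - 287/1702*(-1/3268) = 3953/1392 + 287/5562136 = 2748440389/967811664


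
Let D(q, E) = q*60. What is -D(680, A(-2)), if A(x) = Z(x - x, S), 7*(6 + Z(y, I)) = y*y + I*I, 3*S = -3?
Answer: -40800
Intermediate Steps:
S = -1 (S = (⅓)*(-3) = -1)
Z(y, I) = -6 + I²/7 + y²/7 (Z(y, I) = -6 + (y*y + I*I)/7 = -6 + (y² + I²)/7 = -6 + (I² + y²)/7 = -6 + (I²/7 + y²/7) = -6 + I²/7 + y²/7)
A(x) = -41/7 (A(x) = -6 + (⅐)*(-1)² + (x - x)²/7 = -6 + (⅐)*1 + (⅐)*0² = -6 + ⅐ + (⅐)*0 = -6 + ⅐ + 0 = -41/7)
D(q, E) = 60*q
-D(680, A(-2)) = -60*680 = -1*40800 = -40800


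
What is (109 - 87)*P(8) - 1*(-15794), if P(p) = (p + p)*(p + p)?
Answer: 21426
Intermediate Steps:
P(p) = 4*p² (P(p) = (2*p)*(2*p) = 4*p²)
(109 - 87)*P(8) - 1*(-15794) = (109 - 87)*(4*8²) - 1*(-15794) = 22*(4*64) + 15794 = 22*256 + 15794 = 5632 + 15794 = 21426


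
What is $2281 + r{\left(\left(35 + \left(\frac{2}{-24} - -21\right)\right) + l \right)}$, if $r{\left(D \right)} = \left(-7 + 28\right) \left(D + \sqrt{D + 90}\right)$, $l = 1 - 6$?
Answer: $\frac{13401}{4} + \frac{7 \sqrt{5073}}{2} \approx 3599.5$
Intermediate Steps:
$l = -5$ ($l = 1 - 6 = -5$)
$r{\left(D \right)} = 21 D + 21 \sqrt{90 + D}$ ($r{\left(D \right)} = 21 \left(D + \sqrt{90 + D}\right) = 21 D + 21 \sqrt{90 + D}$)
$2281 + r{\left(\left(35 + \left(\frac{2}{-24} - -21\right)\right) + l \right)} = 2281 + \left(21 \left(\left(35 + \left(\frac{2}{-24} - -21\right)\right) - 5\right) + 21 \sqrt{90 + \left(\left(35 + \left(\frac{2}{-24} - -21\right)\right) - 5\right)}\right) = 2281 + \left(21 \left(\left(35 + \left(2 \left(- \frac{1}{24}\right) + 21\right)\right) - 5\right) + 21 \sqrt{90 + \left(\left(35 + \left(2 \left(- \frac{1}{24}\right) + 21\right)\right) - 5\right)}\right) = 2281 + \left(21 \left(\left(35 + \left(- \frac{1}{12} + 21\right)\right) - 5\right) + 21 \sqrt{90 + \left(\left(35 + \left(- \frac{1}{12} + 21\right)\right) - 5\right)}\right) = 2281 + \left(21 \left(\left(35 + \frac{251}{12}\right) - 5\right) + 21 \sqrt{90 + \left(\left(35 + \frac{251}{12}\right) - 5\right)}\right) = 2281 + \left(21 \left(\frac{671}{12} - 5\right) + 21 \sqrt{90 + \left(\frac{671}{12} - 5\right)}\right) = 2281 + \left(21 \cdot \frac{611}{12} + 21 \sqrt{90 + \frac{611}{12}}\right) = 2281 + \left(\frac{4277}{4} + 21 \sqrt{\frac{1691}{12}}\right) = 2281 + \left(\frac{4277}{4} + 21 \frac{\sqrt{5073}}{6}\right) = 2281 + \left(\frac{4277}{4} + \frac{7 \sqrt{5073}}{2}\right) = \frac{13401}{4} + \frac{7 \sqrt{5073}}{2}$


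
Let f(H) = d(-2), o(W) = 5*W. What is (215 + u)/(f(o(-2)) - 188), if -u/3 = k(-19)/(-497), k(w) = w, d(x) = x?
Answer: -53399/47215 ≈ -1.1310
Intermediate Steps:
f(H) = -2
u = -57/497 (u = -(-57)/(-497) = -(-57)*(-1)/497 = -3*19/497 = -57/497 ≈ -0.11469)
(215 + u)/(f(o(-2)) - 188) = (215 - 57/497)/(-2 - 188) = (106798/497)/(-190) = (106798/497)*(-1/190) = -53399/47215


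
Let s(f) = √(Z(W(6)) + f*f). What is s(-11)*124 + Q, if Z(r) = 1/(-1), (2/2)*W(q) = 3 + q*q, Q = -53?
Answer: -53 + 248*√30 ≈ 1305.4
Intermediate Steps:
W(q) = 3 + q² (W(q) = 3 + q*q = 3 + q²)
Z(r) = -1 (Z(r) = 1*(-1) = -1)
s(f) = √(-1 + f²) (s(f) = √(-1 + f*f) = √(-1 + f²))
s(-11)*124 + Q = √(-1 + (-11)²)*124 - 53 = √(-1 + 121)*124 - 53 = √120*124 - 53 = (2*√30)*124 - 53 = 248*√30 - 53 = -53 + 248*√30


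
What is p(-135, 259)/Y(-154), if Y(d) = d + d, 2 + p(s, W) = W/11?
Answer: -237/3388 ≈ -0.069953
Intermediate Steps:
p(s, W) = -2 + W/11
Y(d) = 2*d
p(-135, 259)/Y(-154) = (-2 + (1/11)*259)/((2*(-154))) = (-2 + 259/11)/(-308) = (237/11)*(-1/308) = -237/3388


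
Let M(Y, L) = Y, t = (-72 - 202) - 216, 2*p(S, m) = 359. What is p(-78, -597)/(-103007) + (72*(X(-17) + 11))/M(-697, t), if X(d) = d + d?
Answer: 340908961/143591758 ≈ 2.3742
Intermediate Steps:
p(S, m) = 359/2 (p(S, m) = (½)*359 = 359/2)
X(d) = 2*d
t = -490 (t = -274 - 216 = -490)
p(-78, -597)/(-103007) + (72*(X(-17) + 11))/M(-697, t) = (359/2)/(-103007) + (72*(2*(-17) + 11))/(-697) = (359/2)*(-1/103007) + (72*(-34 + 11))*(-1/697) = -359/206014 + (72*(-23))*(-1/697) = -359/206014 - 1656*(-1/697) = -359/206014 + 1656/697 = 340908961/143591758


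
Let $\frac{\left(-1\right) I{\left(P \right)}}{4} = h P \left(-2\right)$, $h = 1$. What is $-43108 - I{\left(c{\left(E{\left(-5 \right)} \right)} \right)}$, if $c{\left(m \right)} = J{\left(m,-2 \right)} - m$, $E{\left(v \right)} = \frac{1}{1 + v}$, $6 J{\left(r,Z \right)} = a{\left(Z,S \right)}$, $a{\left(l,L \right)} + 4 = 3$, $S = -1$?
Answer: $- \frac{129326}{3} \approx -43109.0$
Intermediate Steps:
$a{\left(l,L \right)} = -1$ ($a{\left(l,L \right)} = -4 + 3 = -1$)
$J{\left(r,Z \right)} = - \frac{1}{6}$ ($J{\left(r,Z \right)} = \frac{1}{6} \left(-1\right) = - \frac{1}{6}$)
$c{\left(m \right)} = - \frac{1}{6} - m$
$I{\left(P \right)} = 8 P$ ($I{\left(P \right)} = - 4 \cdot 1 P \left(-2\right) = - 4 P \left(-2\right) = - 4 \left(- 2 P\right) = 8 P$)
$-43108 - I{\left(c{\left(E{\left(-5 \right)} \right)} \right)} = -43108 - 8 \left(- \frac{1}{6} - \frac{1}{1 - 5}\right) = -43108 - 8 \left(- \frac{1}{6} - \frac{1}{-4}\right) = -43108 - 8 \left(- \frac{1}{6} - - \frac{1}{4}\right) = -43108 - 8 \left(- \frac{1}{6} + \frac{1}{4}\right) = -43108 - 8 \cdot \frac{1}{12} = -43108 - \frac{2}{3} = - \frac{129326}{3}$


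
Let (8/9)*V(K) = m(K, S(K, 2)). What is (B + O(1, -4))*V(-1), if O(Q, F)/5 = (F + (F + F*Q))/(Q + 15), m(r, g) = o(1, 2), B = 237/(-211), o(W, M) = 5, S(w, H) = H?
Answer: -185085/6752 ≈ -27.412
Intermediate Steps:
B = -237/211 (B = 237*(-1/211) = -237/211 ≈ -1.1232)
m(r, g) = 5
O(Q, F) = 5*(2*F + F*Q)/(15 + Q) (O(Q, F) = 5*((F + (F + F*Q))/(Q + 15)) = 5*((2*F + F*Q)/(15 + Q)) = 5*(2*F + F*Q)/(15 + Q))
V(K) = 45/8 (V(K) = (9/8)*5 = 45/8)
(B + O(1, -4))*V(-1) = (-237/211 + 5*(-4)*(2 + 1)/(15 + 1))*(45/8) = (-237/211 + 5*(-4)*3/16)*(45/8) = (-237/211 + 5*(-4)*(1/16)*3)*(45/8) = (-237/211 - 15/4)*(45/8) = -4113/844*45/8 = -185085/6752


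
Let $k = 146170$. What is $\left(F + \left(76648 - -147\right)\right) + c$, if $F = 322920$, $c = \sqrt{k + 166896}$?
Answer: $399715 + \sqrt{313066} \approx 4.0027 \cdot 10^{5}$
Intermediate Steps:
$c = \sqrt{313066}$ ($c = \sqrt{146170 + 166896} = \sqrt{313066} \approx 559.52$)
$\left(F + \left(76648 - -147\right)\right) + c = \left(322920 + \left(76648 - -147\right)\right) + \sqrt{313066} = \left(322920 + \left(76648 + 147\right)\right) + \sqrt{313066} = \left(322920 + 76795\right) + \sqrt{313066} = 399715 + \sqrt{313066}$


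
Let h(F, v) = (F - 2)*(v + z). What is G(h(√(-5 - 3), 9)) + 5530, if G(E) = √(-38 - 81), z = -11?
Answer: 5530 + I*√119 ≈ 5530.0 + 10.909*I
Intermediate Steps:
h(F, v) = (-11 + v)*(-2 + F) (h(F, v) = (F - 2)*(v - 11) = (-2 + F)*(-11 + v) = (-11 + v)*(-2 + F))
G(E) = I*√119 (G(E) = √(-119) = I*√119)
G(h(√(-5 - 3), 9)) + 5530 = I*√119 + 5530 = 5530 + I*√119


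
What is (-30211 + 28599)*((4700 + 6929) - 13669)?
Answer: 3288480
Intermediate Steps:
(-30211 + 28599)*((4700 + 6929) - 13669) = -1612*(11629 - 13669) = -1612*(-2040) = 3288480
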